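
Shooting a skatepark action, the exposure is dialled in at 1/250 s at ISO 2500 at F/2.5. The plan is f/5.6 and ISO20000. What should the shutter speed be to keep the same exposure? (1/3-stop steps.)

1/400s

Aperture: f/2.5 → f/2.8 → f/3.2 → f/3.5 → f/4 → f/4.5 → f/5 → f/5.6 — 2 1/3 stops stopped down (darker).
ISO: 2500 → 3200 → 4000 → 5000 → 6400 → 8000 → 10000 → 12800 → 16000 → 20000 — 3 stops higher (brighter).
Net change so far: 2/3 stop brighter. Offset with the shutter speed: 1/250 → 1/320 → 1/400.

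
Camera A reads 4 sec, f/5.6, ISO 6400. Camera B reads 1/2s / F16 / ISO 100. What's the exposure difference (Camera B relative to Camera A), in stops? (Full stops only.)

Aperture: f/5.6 → f/8 → f/11 → f/16 — 3 stops smaller aperture (darker).
Shutter speed: 4 → 2 → 1 → 1/2 — 3 stops faster (darker).
ISO: 6400 → 3200 → 1600 → 800 → 400 → 200 → 100 — 6 stops dropped (darker).
Net: −3 −3 −6 = −12 stops.

12 stops darker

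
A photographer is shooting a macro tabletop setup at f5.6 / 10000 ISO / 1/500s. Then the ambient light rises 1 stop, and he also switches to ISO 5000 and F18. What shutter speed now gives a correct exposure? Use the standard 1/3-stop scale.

1/50s

Scene light: 1 stop brighter.
ISO: 10000 → 8000 → 6400 → 5000 — 1 stop lower (darker).
Aperture: f/5.6 → f/6.3 → f/7.1 → f/8 → f/9 → f/10 → f/11 → f/13 → f/14 → f/16 → f/18 — 3 1/3 stops narrower (darker).
Net so far: 3 1/3 stops darker. Shutter speed: 1/500 → 1/400 → 1/320 → 1/250 → 1/200 → 1/160 → 1/125 → 1/100 → 1/80 → 1/60 → 1/50.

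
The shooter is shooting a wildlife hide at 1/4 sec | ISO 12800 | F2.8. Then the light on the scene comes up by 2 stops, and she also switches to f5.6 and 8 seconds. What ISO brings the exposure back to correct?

Scene light: 2 stops brighter.
Aperture: f/2.8 → f/4 → f/5.6 — 2 stops narrower (darker).
Shutter speed: 1/4 → 1/2 → 1 → 2 → 4 → 8 — 5 stops slower (brighter).
Net so far: 5 stops brighter. ISO: 12800 → 6400 → 3200 → 1600 → 800 → 400.

ISO 400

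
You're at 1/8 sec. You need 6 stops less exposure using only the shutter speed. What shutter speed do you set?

1/500s

Shutter speed: 1/8 → 1/15 → 1/30 → 1/60 → 1/125 → 1/250 → 1/500 — 6 stops shorter (darker).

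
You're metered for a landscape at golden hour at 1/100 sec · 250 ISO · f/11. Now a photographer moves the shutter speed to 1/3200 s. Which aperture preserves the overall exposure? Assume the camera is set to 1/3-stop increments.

Shutter speed: 1/100 → 1/125 → 1/160 → 1/200 → 1/250 → 1/320 → 1/400 → 1/500 → 1/640 → 1/800 → 1/1000 → 1/1250 → 1/1600 → 1/2000 → 1/2500 → 1/3200 — 5 stops shorter (darker).
Need 5 stops brighter from the aperture: f/11 → f/10 → f/9 → f/8 → f/7.1 → f/6.3 → f/5.6 → f/5 → f/4.5 → f/4 → f/3.5 → f/3.2 → f/2.8 → f/2.5 → f/2.2 → f/2.

f/2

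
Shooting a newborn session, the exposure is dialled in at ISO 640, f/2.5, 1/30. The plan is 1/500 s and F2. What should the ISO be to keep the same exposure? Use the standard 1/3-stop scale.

Shutter speed: 1/30 → 1/40 → 1/50 → 1/60 → 1/80 → 1/100 → 1/125 → 1/160 → 1/200 → 1/250 → 1/320 → 1/400 → 1/500 — 4 stops shorter (darker).
Aperture: f/2.5 → f/2.2 → f/2 — 2/3 stop larger aperture (brighter).
Net change so far: 3 1/3 stops darker. Offset with the ISO: 640 → 800 → 1000 → 1250 → 1600 → 2000 → 2500 → 3200 → 4000 → 5000 → 6400.

ISO 6400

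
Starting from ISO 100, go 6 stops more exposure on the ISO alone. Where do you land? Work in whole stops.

ISO 6400

ISO: 100 → 200 → 400 → 800 → 1600 → 3200 → 6400 — 6 stops higher (brighter).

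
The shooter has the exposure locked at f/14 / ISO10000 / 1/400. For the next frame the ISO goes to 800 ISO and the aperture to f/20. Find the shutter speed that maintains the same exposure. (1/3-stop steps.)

1/15s

ISO: 10000 → 8000 → 6400 → 5000 → 4000 → 3200 → 2500 → 2000 → 1600 → 1250 → 1000 → 800 — 3 2/3 stops dropped (darker).
Aperture: f/14 → f/16 → f/18 → f/20 — 1 stop smaller aperture (darker).
Net change so far: 4 2/3 stops darker. Offset with the shutter speed: 1/400 → 1/320 → 1/250 → 1/200 → 1/160 → 1/125 → 1/100 → 1/80 → 1/60 → 1/50 → 1/40 → 1/30 → 1/25 → 1/20 → 1/15.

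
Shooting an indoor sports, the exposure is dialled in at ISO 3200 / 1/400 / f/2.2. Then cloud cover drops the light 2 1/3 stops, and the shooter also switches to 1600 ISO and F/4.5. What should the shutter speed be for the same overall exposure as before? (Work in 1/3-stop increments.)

Scene light: 2 1/3 stops darker.
ISO: 3200 → 2500 → 2000 → 1600 — 1 stop lower (darker).
Aperture: f/2.2 → f/2.5 → f/2.8 → f/3.2 → f/3.5 → f/4 → f/4.5 — 2 stops stopped down (darker).
Net so far: 5 1/3 stops darker. Shutter speed: 1/400 → 1/320 → 1/250 → 1/200 → 1/160 → 1/125 → 1/100 → 1/80 → 1/60 → 1/50 → 1/40 → 1/30 → 1/25 → 1/20 → 1/15 → 1/13 → 1/10.

1/10s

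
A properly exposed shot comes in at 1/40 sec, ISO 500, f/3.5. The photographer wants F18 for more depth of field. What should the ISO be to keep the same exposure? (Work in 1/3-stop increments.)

Aperture: f/3.5 → f/4 → f/4.5 → f/5 → f/5.6 → f/6.3 → f/7.1 → f/8 → f/9 → f/10 → f/11 → f/13 → f/14 → f/16 → f/18 — 4 2/3 stops narrower (darker).
Need 4 2/3 stops brighter from the ISO: 500 → 640 → 800 → 1000 → 1250 → 1600 → 2000 → 2500 → 3200 → 4000 → 5000 → 6400 → 8000 → 10000 → 12800.

ISO 12800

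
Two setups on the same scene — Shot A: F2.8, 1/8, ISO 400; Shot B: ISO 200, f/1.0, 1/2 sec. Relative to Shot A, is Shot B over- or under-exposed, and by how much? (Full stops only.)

4 stops brighter

Aperture: f/2.8 → f/2 → f/1.4 → f/1.0 — 3 stops larger aperture (brighter).
Shutter speed: 1/8 → 1/4 → 1/2 — 2 stops slower (brighter).
ISO: 400 → 200 — 1 stop lower (darker).
Net: +3 +2 −1 = +4 stops.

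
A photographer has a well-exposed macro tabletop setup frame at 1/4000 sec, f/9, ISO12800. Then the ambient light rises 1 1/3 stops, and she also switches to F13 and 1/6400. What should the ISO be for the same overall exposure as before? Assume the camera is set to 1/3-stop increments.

ISO 16000

Scene light: 1 1/3 stops brighter.
Aperture: f/9 → f/10 → f/11 → f/13 — 1 stop smaller aperture (darker).
Shutter speed: 1/4000 → 1/5000 → 1/6400 — 2/3 stop faster (darker).
Net so far: 1/3 stop darker. ISO: 12800 → 16000.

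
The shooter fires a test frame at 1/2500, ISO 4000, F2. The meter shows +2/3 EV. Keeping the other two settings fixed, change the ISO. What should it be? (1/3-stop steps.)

Overexposed by 2/3 stop → need 2/3 stop darker.
ISO: 4000 → 3200 → 2500.

ISO 2500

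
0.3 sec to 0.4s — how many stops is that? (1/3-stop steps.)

1/3 stop

0.3 → 0.4 — count the steps: 1 third-stops = 1/3 stop.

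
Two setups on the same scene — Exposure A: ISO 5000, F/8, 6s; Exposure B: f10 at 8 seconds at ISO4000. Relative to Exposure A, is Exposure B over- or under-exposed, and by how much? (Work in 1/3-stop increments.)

Aperture: f/8 → f/9 → f/10 — 2/3 stop stopped down (darker).
Shutter speed: 6 → 8 — 1/3 stop longer (brighter).
ISO: 5000 → 4000 — 1/3 stop dropped (darker).
Net: −2/3 +1/3 −1/3 = −2/3 stops.

2/3 stop darker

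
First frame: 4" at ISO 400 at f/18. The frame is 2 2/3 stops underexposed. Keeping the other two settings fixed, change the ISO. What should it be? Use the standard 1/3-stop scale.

Underexposed by 2 2/3 stops → need 2 2/3 stops brighter.
ISO: 400 → 500 → 640 → 800 → 1000 → 1250 → 1600 → 2000 → 2500.

ISO 2500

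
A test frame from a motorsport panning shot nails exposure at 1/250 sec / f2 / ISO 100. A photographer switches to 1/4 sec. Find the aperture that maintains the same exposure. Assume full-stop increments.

f/16

Shutter speed: 1/250 → 1/125 → 1/60 → 1/30 → 1/15 → 1/8 → 1/4 — 6 stops slower (brighter).
Need 6 stops darker from the aperture: f/2 → f/2.8 → f/4 → f/5.6 → f/8 → f/11 → f/16.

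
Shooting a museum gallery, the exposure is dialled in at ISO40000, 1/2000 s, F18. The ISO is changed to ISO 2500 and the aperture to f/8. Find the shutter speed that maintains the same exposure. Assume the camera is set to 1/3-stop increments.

ISO: 40000 → 32000 → 25600 → 20000 → 16000 → 12800 → 10000 → 8000 → 6400 → 5000 → 4000 → 3200 → 2500 — 4 stops dropped (darker).
Aperture: f/18 → f/16 → f/14 → f/13 → f/11 → f/10 → f/9 → f/8 — 2 1/3 stops opened up (brighter).
Net change so far: 1 2/3 stops darker. Offset with the shutter speed: 1/2000 → 1/1600 → 1/1250 → 1/1000 → 1/800 → 1/640.

1/640s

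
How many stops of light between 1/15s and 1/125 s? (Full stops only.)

3 stops

1/15 → 1/30 → 1/60 → 1/125 — count the steps: 3 stops.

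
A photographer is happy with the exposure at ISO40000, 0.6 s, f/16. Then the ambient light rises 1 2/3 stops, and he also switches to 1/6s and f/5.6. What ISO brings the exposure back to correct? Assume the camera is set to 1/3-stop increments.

ISO 6400

Scene light: 1 2/3 stops brighter.
Shutter speed: 0.6 → 0.5 → 0.4 → 0.3 → 1/4 → 1/5 → 1/6 — 2 stops shorter (darker).
Aperture: f/16 → f/14 → f/13 → f/11 → f/10 → f/9 → f/8 → f/7.1 → f/6.3 → f/5.6 — 3 stops opened up (brighter).
Net so far: 2 2/3 stops brighter. ISO: 40000 → 32000 → 25600 → 20000 → 16000 → 12800 → 10000 → 8000 → 6400.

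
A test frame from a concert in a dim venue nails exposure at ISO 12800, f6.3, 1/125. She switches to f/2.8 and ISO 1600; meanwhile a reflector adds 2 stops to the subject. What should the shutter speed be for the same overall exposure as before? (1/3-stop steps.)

Scene light: 2 stops brighter.
Aperture: f/6.3 → f/5.6 → f/5 → f/4.5 → f/4 → f/3.5 → f/3.2 → f/2.8 — 2 1/3 stops larger aperture (brighter).
ISO: 12800 → 10000 → 8000 → 6400 → 5000 → 4000 → 3200 → 2500 → 2000 → 1600 — 3 stops lower (darker).
Net so far: 1 1/3 stops brighter. Shutter speed: 1/125 → 1/160 → 1/200 → 1/250 → 1/320.

1/320s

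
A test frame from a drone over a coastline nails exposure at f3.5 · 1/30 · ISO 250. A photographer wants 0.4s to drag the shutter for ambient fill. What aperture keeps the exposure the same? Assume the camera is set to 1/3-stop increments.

Shutter speed: 1/30 → 1/25 → 1/20 → 1/15 → 1/13 → 1/10 → 1/8 → 1/6 → 1/5 → 1/4 → 0.3 → 0.4 — 3 2/3 stops longer (brighter).
Need 3 2/3 stops darker from the aperture: f/3.5 → f/4 → f/4.5 → f/5 → f/5.6 → f/6.3 → f/7.1 → f/8 → f/9 → f/10 → f/11 → f/13.

f/13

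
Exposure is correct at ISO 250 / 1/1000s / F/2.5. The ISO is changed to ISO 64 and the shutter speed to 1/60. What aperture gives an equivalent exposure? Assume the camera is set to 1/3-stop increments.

f/5

ISO: 250 → 200 → 160 → 125 → 100 → 80 → 64 — 2 stops lower (darker).
Shutter speed: 1/1000 → 1/800 → 1/640 → 1/500 → 1/400 → 1/320 → 1/250 → 1/200 → 1/160 → 1/125 → 1/100 → 1/80 → 1/60 — 4 stops longer (brighter).
Net change so far: 2 stops brighter. Offset with the aperture: f/2.5 → f/2.8 → f/3.2 → f/3.5 → f/4 → f/4.5 → f/5.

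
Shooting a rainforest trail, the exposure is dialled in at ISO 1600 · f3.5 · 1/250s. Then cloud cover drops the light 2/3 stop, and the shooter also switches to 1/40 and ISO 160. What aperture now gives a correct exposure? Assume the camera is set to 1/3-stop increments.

f/2.2

Scene light: 2/3 stop darker.
Shutter speed: 1/250 → 1/200 → 1/160 → 1/125 → 1/100 → 1/80 → 1/60 → 1/50 → 1/40 — 2 2/3 stops longer (brighter).
ISO: 1600 → 1250 → 1000 → 800 → 640 → 500 → 400 → 320 → 250 → 200 → 160 — 3 1/3 stops lower (darker).
Net so far: 1 1/3 stops darker. Aperture: f/3.5 → f/3.2 → f/2.8 → f/2.5 → f/2.2.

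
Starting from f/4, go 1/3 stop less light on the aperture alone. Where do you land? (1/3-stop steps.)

Aperture: f/4 → f/4.5 — 1/3 stop narrower (darker).

f/4.5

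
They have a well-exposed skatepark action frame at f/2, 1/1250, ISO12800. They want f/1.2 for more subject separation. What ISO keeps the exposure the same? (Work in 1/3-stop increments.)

ISO 5000

Aperture: f/2 → f/1.8 → f/1.6 → f/1.4 → f/1.2 — 1 1/3 stops wider (brighter).
Need 1 1/3 stops darker from the ISO: 12800 → 10000 → 8000 → 6400 → 5000.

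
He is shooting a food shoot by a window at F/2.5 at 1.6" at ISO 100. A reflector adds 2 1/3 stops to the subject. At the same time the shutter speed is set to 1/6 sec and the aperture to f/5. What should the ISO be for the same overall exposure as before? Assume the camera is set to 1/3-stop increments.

ISO 800

Scene light: 2 1/3 stops brighter.
Shutter speed: 1.6 → 1.3 → 1 → 0.8 → 0.6 → 0.5 → 0.4 → 0.3 → 1/4 → 1/5 → 1/6 — 3 1/3 stops shorter (darker).
Aperture: f/2.5 → f/2.8 → f/3.2 → f/3.5 → f/4 → f/4.5 → f/5 — 2 stops narrower (darker).
Net so far: 3 stops darker. ISO: 100 → 125 → 160 → 200 → 250 → 320 → 400 → 500 → 640 → 800.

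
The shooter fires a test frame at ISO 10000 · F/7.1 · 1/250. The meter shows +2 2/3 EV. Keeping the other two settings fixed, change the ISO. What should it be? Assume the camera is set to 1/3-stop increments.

Overexposed by 2 2/3 stops → need 2 2/3 stops darker.
ISO: 10000 → 8000 → 6400 → 5000 → 4000 → 3200 → 2500 → 2000 → 1600.

ISO 1600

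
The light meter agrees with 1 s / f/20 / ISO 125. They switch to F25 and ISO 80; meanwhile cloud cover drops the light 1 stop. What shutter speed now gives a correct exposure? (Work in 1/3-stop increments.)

Scene light: 1 stop darker.
Aperture: f/20 → f/22 → f/25 — 2/3 stop stopped down (darker).
ISO: 125 → 100 → 80 — 2/3 stop dropped (darker).
Net so far: 2 1/3 stops darker. Shutter speed: 1 → 1.3 → 1.6 → 2 → 2.5 → 3.2 → 4 → 5.

5 s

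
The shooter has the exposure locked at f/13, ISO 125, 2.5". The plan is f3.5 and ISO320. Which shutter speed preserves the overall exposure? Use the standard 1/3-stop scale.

Aperture: f/13 → f/11 → f/10 → f/9 → f/8 → f/7.1 → f/6.3 → f/5.6 → f/5 → f/4.5 → f/4 → f/3.5 — 3 2/3 stops larger aperture (brighter).
ISO: 125 → 160 → 200 → 250 → 320 — 1 1/3 stops higher (brighter).
Net change so far: 5 stops brighter. Offset with the shutter speed: 2.5 → 2 → 1.6 → 1.3 → 1 → 0.8 → 0.6 → 0.5 → 0.4 → 0.3 → 1/4 → 1/5 → 1/6 → 1/8 → 1/10 → 1/13.

1/13s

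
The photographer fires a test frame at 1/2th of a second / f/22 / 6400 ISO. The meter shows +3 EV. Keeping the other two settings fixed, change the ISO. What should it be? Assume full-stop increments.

Overexposed by 3 stops → need 3 stops darker.
ISO: 6400 → 3200 → 1600 → 800.

ISO 800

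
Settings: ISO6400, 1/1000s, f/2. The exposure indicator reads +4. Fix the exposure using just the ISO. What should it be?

Overexposed by 4 stops → need 4 stops darker.
ISO: 6400 → 3200 → 1600 → 800 → 400.

ISO 400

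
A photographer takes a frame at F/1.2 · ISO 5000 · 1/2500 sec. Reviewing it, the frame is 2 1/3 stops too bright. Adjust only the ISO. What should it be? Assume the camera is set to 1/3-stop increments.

Overexposed by 2 1/3 stops → need 2 1/3 stops darker.
ISO: 5000 → 4000 → 3200 → 2500 → 2000 → 1600 → 1250 → 1000.

ISO 1000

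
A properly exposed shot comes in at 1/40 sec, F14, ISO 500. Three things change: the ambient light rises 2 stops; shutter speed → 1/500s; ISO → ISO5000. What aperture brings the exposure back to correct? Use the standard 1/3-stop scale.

Scene light: 2 stops brighter.
Shutter speed: 1/40 → 1/50 → 1/60 → 1/80 → 1/100 → 1/125 → 1/160 → 1/200 → 1/250 → 1/320 → 1/400 → 1/500 — 3 2/3 stops shorter (darker).
ISO: 500 → 640 → 800 → 1000 → 1250 → 1600 → 2000 → 2500 → 3200 → 4000 → 5000 — 3 1/3 stops higher (brighter).
Net so far: 1 2/3 stops brighter. Aperture: f/14 → f/16 → f/18 → f/20 → f/22 → f/25.

f/25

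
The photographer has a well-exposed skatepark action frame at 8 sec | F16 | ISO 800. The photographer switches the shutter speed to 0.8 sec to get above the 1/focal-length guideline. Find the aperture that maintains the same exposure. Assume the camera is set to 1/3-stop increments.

f/5

Shutter speed: 8 → 6 → 5 → 4 → 3.2 → 2.5 → 2 → 1.6 → 1.3 → 1 → 0.8 — 3 1/3 stops shorter (darker).
Need 3 1/3 stops brighter from the aperture: f/16 → f/14 → f/13 → f/11 → f/10 → f/9 → f/8 → f/7.1 → f/6.3 → f/5.6 → f/5.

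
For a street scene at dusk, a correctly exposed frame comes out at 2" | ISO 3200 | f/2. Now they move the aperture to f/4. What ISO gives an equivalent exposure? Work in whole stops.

ISO 12800

Aperture: f/2 → f/2.8 → f/4 — 2 stops narrower (darker).
Need 2 stops brighter from the ISO: 3200 → 6400 → 12800.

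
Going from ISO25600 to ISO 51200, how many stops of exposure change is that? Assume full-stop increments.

25600 → 51200 — count the steps: 1 stop.

1 stop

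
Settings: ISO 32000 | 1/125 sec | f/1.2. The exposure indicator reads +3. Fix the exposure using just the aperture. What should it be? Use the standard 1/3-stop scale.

f/3.5

Overexposed by 3 stops → need 3 stops darker.
Aperture: f/1.2 → f/1.4 → f/1.6 → f/1.8 → f/2 → f/2.2 → f/2.5 → f/2.8 → f/3.2 → f/3.5.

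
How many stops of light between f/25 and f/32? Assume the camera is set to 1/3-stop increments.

f/25 → f/29 → f/32 — count the steps: 2 third-stops = 2/3 stop.

2/3 stop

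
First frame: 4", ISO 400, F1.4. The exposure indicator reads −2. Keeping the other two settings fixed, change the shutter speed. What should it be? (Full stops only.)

15 s

Underexposed by 2 stops → need 2 stops brighter.
Shutter speed: 4 → 8 → 15.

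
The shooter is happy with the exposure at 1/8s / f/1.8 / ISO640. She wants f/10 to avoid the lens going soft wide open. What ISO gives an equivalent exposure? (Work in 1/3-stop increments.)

Aperture: f/1.8 → f/2 → f/2.2 → f/2.5 → f/2.8 → f/3.2 → f/3.5 → f/4 → f/4.5 → f/5 → f/5.6 → f/6.3 → f/7.1 → f/8 → f/9 → f/10 — 5 stops narrower (darker).
Need 5 stops brighter from the ISO: 640 → 800 → 1000 → 1250 → 1600 → 2000 → 2500 → 3200 → 4000 → 5000 → 6400 → 8000 → 10000 → 12800 → 16000 → 20000.

ISO 20000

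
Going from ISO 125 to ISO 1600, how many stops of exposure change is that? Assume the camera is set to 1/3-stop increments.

125 → 160 → 200 → 250 → 320 → 400 → 500 → 640 → 800 → 1000 → 1250 → 1600 — count the steps: 11 third-stops = 3 2/3 stops.

3 2/3 stops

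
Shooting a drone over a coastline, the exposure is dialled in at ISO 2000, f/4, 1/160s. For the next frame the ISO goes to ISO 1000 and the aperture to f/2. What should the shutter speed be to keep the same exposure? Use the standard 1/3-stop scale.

ISO: 2000 → 1600 → 1250 → 1000 — 1 stop dropped (darker).
Aperture: f/4 → f/3.5 → f/3.2 → f/2.8 → f/2.5 → f/2.2 → f/2 — 2 stops wider (brighter).
Net change so far: 1 stop brighter. Offset with the shutter speed: 1/160 → 1/200 → 1/250 → 1/320.

1/320s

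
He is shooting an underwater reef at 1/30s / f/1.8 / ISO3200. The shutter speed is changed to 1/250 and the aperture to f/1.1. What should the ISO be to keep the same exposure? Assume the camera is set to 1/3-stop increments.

ISO 10000

Shutter speed: 1/30 → 1/40 → 1/50 → 1/60 → 1/80 → 1/100 → 1/125 → 1/160 → 1/200 → 1/250 — 3 stops shorter (darker).
Aperture: f/1.8 → f/1.6 → f/1.4 → f/1.2 → f/1.1 — 1 1/3 stops wider (brighter).
Net change so far: 1 2/3 stops darker. Offset with the ISO: 3200 → 4000 → 5000 → 6400 → 8000 → 10000.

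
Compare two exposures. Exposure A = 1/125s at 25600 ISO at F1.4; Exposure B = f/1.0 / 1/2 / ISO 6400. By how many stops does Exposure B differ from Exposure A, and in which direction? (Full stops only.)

5 stops brighter

Aperture: f/1.4 → f/1.0 — 1 stop larger aperture (brighter).
Shutter speed: 1/125 → 1/60 → 1/30 → 1/15 → 1/8 → 1/4 → 1/2 — 6 stops longer (brighter).
ISO: 25600 → 12800 → 6400 — 2 stops lower (darker).
Net: +1 +6 −2 = +5 stops.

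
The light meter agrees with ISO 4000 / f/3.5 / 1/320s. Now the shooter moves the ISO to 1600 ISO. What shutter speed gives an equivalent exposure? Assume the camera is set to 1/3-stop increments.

1/125s

ISO: 4000 → 3200 → 2500 → 2000 → 1600 — 1 1/3 stops lower (darker).
Need 1 1/3 stops brighter from the shutter speed: 1/320 → 1/250 → 1/200 → 1/160 → 1/125.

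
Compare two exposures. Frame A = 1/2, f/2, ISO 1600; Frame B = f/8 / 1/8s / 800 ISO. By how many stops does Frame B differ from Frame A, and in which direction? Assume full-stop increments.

Aperture: f/2 → f/2.8 → f/4 → f/5.6 → f/8 — 4 stops stopped down (darker).
Shutter speed: 1/2 → 1/4 → 1/8 — 2 stops shorter (darker).
ISO: 1600 → 800 — 1 stop lower (darker).
Net: −4 −2 −1 = −7 stops.

7 stops darker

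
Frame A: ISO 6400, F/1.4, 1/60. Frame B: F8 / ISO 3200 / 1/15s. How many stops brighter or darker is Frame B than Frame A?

Aperture: f/1.4 → f/2 → f/2.8 → f/4 → f/5.6 → f/8 — 5 stops stopped down (darker).
Shutter speed: 1/60 → 1/30 → 1/15 — 2 stops longer (brighter).
ISO: 6400 → 3200 — 1 stop dropped (darker).
Net: −5 +2 −1 = −4 stops.

4 stops darker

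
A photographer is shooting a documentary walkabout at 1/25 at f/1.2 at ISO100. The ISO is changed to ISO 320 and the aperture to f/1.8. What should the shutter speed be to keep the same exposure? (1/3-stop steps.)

1/40s

ISO: 100 → 125 → 160 → 200 → 250 → 320 — 1 2/3 stops raised (brighter).
Aperture: f/1.2 → f/1.4 → f/1.6 → f/1.8 — 1 stop smaller aperture (darker).
Net change so far: 2/3 stop brighter. Offset with the shutter speed: 1/25 → 1/30 → 1/40.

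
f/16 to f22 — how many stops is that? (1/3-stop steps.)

f/16 → f/18 → f/20 → f/22 — count the steps: 3 third-stops = 1 stop.

1 stop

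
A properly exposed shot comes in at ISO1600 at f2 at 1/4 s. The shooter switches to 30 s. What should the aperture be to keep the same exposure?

Shutter speed: 1/4 → 1/2 → 1 → 2 → 4 → 8 → 15 → 30 — 7 stops slower (brighter).
Need 7 stops darker from the aperture: f/2 → f/2.8 → f/4 → f/5.6 → f/8 → f/11 → f/16 → f/22.

f/22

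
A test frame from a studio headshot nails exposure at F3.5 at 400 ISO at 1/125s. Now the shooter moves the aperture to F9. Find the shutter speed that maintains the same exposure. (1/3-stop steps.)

Aperture: f/3.5 → f/4 → f/4.5 → f/5 → f/5.6 → f/6.3 → f/7.1 → f/8 → f/9 — 2 2/3 stops narrower (darker).
Need 2 2/3 stops brighter from the shutter speed: 1/125 → 1/100 → 1/80 → 1/60 → 1/50 → 1/40 → 1/30 → 1/25 → 1/20.

1/20s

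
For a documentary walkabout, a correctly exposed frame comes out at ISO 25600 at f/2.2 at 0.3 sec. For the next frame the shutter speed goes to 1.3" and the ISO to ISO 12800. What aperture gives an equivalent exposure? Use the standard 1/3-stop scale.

Shutter speed: 0.3 → 0.4 → 0.5 → 0.6 → 0.8 → 1 → 1.3 — 2 stops longer (brighter).
ISO: 25600 → 20000 → 16000 → 12800 — 1 stop dropped (darker).
Net change so far: 1 stop brighter. Offset with the aperture: f/2.2 → f/2.5 → f/2.8 → f/3.2.

f/3.2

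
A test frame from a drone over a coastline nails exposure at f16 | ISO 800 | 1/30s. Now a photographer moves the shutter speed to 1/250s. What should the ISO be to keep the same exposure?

Shutter speed: 1/30 → 1/60 → 1/125 → 1/250 — 3 stops faster (darker).
Need 3 stops brighter from the ISO: 800 → 1600 → 3200 → 6400.

ISO 6400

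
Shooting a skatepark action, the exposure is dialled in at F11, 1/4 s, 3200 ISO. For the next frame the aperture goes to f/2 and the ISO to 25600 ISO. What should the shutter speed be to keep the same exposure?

1/1000s

Aperture: f/11 → f/8 → f/5.6 → f/4 → f/2.8 → f/2 — 5 stops opened up (brighter).
ISO: 3200 → 6400 → 12800 → 25600 — 3 stops raised (brighter).
Net change so far: 8 stops brighter. Offset with the shutter speed: 1/4 → 1/8 → 1/15 → 1/30 → 1/60 → 1/125 → 1/250 → 1/500 → 1/1000.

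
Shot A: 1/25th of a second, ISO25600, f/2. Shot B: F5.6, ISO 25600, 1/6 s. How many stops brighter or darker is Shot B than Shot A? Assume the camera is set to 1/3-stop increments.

Aperture: f/2 → f/2.2 → f/2.5 → f/2.8 → f/3.2 → f/3.5 → f/4 → f/4.5 → f/5 → f/5.6 — 3 stops smaller aperture (darker).
Shutter speed: 1/25 → 1/20 → 1/15 → 1/13 → 1/10 → 1/8 → 1/6 — 2 stops slower (brighter).
ISO: unchanged.
Net: −3 +2 = −1 stop.

1 stop darker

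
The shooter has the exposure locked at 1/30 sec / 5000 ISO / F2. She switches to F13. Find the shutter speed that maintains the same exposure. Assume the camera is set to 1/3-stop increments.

1.3 s

Aperture: f/2 → f/2.2 → f/2.5 → f/2.8 → f/3.2 → f/3.5 → f/4 → f/4.5 → f/5 → f/5.6 → f/6.3 → f/7.1 → f/8 → f/9 → f/10 → f/11 → f/13 — 5 1/3 stops narrower (darker).
Need 5 1/3 stops brighter from the shutter speed: 1/30 → 1/25 → 1/20 → 1/15 → 1/13 → 1/10 → 1/8 → 1/6 → 1/5 → 1/4 → 0.3 → 0.4 → 0.5 → 0.6 → 0.8 → 1 → 1.3.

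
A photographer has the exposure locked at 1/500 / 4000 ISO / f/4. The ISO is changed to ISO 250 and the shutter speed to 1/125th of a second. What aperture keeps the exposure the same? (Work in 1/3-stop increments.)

ISO: 4000 → 3200 → 2500 → 2000 → 1600 → 1250 → 1000 → 800 → 640 → 500 → 400 → 320 → 250 — 4 stops lower (darker).
Shutter speed: 1/500 → 1/400 → 1/320 → 1/250 → 1/200 → 1/160 → 1/125 — 2 stops slower (brighter).
Net change so far: 2 stops darker. Offset with the aperture: f/4 → f/3.5 → f/3.2 → f/2.8 → f/2.5 → f/2.2 → f/2.

f/2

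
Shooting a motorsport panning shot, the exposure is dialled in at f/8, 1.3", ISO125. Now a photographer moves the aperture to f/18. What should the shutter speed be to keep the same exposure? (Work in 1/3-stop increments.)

Aperture: f/8 → f/9 → f/10 → f/11 → f/13 → f/14 → f/16 → f/18 — 2 1/3 stops smaller aperture (darker).
Need 2 1/3 stops brighter from the shutter speed: 1.3 → 1.6 → 2 → 2.5 → 3.2 → 4 → 5 → 6.

6 s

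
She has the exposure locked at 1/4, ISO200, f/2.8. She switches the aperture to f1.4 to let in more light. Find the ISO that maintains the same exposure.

Aperture: f/2.8 → f/2 → f/1.4 — 2 stops opened up (brighter).
Need 2 stops darker from the ISO: 200 → 100 → 50.

ISO 50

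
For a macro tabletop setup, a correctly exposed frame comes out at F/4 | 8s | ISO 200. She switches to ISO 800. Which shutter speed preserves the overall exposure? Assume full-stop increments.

2 s

ISO: 200 → 400 → 800 — 2 stops raised (brighter).
Need 2 stops darker from the shutter speed: 8 → 4 → 2.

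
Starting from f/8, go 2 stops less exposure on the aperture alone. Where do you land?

f/16

Aperture: f/8 → f/11 → f/16 — 2 stops stopped down (darker).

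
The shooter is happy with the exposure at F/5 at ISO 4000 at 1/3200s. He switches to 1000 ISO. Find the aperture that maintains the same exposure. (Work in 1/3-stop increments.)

f/2.5

ISO: 4000 → 3200 → 2500 → 2000 → 1600 → 1250 → 1000 — 2 stops lower (darker).
Need 2 stops brighter from the aperture: f/5 → f/4.5 → f/4 → f/3.5 → f/3.2 → f/2.8 → f/2.5.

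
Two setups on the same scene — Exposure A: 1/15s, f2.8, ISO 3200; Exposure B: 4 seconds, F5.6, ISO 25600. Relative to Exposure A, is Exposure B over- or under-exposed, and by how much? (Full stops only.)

7 stops brighter

Aperture: f/2.8 → f/4 → f/5.6 — 2 stops stopped down (darker).
Shutter speed: 1/15 → 1/8 → 1/4 → 1/2 → 1 → 2 → 4 — 6 stops longer (brighter).
ISO: 3200 → 6400 → 12800 → 25600 — 3 stops higher (brighter).
Net: −2 +6 +3 = +7 stops.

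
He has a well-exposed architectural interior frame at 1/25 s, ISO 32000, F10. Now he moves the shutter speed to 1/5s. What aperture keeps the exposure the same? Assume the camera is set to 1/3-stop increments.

f/22

Shutter speed: 1/25 → 1/20 → 1/15 → 1/13 → 1/10 → 1/8 → 1/6 → 1/5 — 2 1/3 stops slower (brighter).
Need 2 1/3 stops darker from the aperture: f/10 → f/11 → f/13 → f/14 → f/16 → f/18 → f/20 → f/22.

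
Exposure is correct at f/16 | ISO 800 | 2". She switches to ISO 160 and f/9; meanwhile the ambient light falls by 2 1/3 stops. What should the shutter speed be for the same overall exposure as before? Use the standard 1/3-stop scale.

Scene light: 2 1/3 stops darker.
ISO: 800 → 640 → 500 → 400 → 320 → 250 → 200 → 160 — 2 1/3 stops lower (darker).
Aperture: f/16 → f/14 → f/13 → f/11 → f/10 → f/9 — 1 2/3 stops larger aperture (brighter).
Net so far: 3 stops darker. Shutter speed: 2 → 2.5 → 3.2 → 4 → 5 → 6 → 8 → 10 → 13 → 15.

15 s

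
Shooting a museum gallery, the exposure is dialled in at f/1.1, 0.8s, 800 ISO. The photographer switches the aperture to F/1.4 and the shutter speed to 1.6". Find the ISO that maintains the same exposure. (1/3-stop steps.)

ISO 640

Aperture: f/1.1 → f/1.2 → f/1.4 — 2/3 stop stopped down (darker).
Shutter speed: 0.8 → 1 → 1.3 → 1.6 — 1 stop longer (brighter).
Net change so far: 1/3 stop brighter. Offset with the ISO: 800 → 640.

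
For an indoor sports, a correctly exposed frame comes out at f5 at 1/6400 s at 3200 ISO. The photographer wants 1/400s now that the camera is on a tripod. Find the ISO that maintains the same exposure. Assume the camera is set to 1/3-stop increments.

ISO 200

Shutter speed: 1/6400 → 1/5000 → 1/4000 → 1/3200 → 1/2500 → 1/2000 → 1/1600 → 1/1250 → 1/1000 → 1/800 → 1/640 → 1/500 → 1/400 — 4 stops longer (brighter).
Need 4 stops darker from the ISO: 3200 → 2500 → 2000 → 1600 → 1250 → 1000 → 800 → 640 → 500 → 400 → 320 → 250 → 200.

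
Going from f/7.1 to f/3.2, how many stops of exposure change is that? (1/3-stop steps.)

f/7.1 → f/6.3 → f/5.6 → f/5 → f/4.5 → f/4 → f/3.5 → f/3.2 — count the steps: 7 third-stops = 2 1/3 stops.

2 1/3 stops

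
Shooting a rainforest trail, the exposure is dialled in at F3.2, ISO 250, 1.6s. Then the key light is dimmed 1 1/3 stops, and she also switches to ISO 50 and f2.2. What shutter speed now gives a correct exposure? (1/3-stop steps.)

Scene light: 1 1/3 stops darker.
ISO: 250 → 200 → 160 → 125 → 100 → 80 → 64 → 50 — 2 1/3 stops lower (darker).
Aperture: f/3.2 → f/2.8 → f/2.5 → f/2.2 — 1 stop wider (brighter).
Net so far: 2 2/3 stops darker. Shutter speed: 1.6 → 2 → 2.5 → 3.2 → 4 → 5 → 6 → 8 → 10.

10 s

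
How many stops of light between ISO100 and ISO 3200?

100 → 200 → 400 → 800 → 1600 → 3200 — count the steps: 5 stops.

5 stops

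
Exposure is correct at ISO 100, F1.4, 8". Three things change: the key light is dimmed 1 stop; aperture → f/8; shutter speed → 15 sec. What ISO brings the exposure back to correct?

Scene light: 1 stop darker.
Aperture: f/1.4 → f/2 → f/2.8 → f/4 → f/5.6 → f/8 — 5 stops stopped down (darker).
Shutter speed: 8 → 15 — 1 stop longer (brighter).
Net so far: 5 stops darker. ISO: 100 → 200 → 400 → 800 → 1600 → 3200.

ISO 3200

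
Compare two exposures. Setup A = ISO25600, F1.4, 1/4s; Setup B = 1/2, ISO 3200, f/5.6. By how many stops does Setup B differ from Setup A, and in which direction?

6 stops darker

Aperture: f/1.4 → f/2 → f/2.8 → f/4 → f/5.6 — 4 stops stopped down (darker).
Shutter speed: 1/4 → 1/2 — 1 stop slower (brighter).
ISO: 25600 → 12800 → 6400 → 3200 — 3 stops dropped (darker).
Net: −4 +1 −3 = −6 stops.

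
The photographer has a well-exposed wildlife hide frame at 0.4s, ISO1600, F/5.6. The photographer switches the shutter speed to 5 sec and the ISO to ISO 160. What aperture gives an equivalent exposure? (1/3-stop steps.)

f/6.3

Shutter speed: 0.4 → 0.5 → 0.6 → 0.8 → 1 → 1.3 → 1.6 → 2 → 2.5 → 3.2 → 4 → 5 — 3 2/3 stops slower (brighter).
ISO: 1600 → 1250 → 1000 → 800 → 640 → 500 → 400 → 320 → 250 → 200 → 160 — 3 1/3 stops dropped (darker).
Net change so far: 1/3 stop brighter. Offset with the aperture: f/5.6 → f/6.3.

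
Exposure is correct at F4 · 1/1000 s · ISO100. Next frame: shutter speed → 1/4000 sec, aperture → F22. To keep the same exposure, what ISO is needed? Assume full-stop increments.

ISO 12800

Shutter speed: 1/1000 → 1/2000 → 1/4000 — 2 stops faster (darker).
Aperture: f/4 → f/5.6 → f/8 → f/11 → f/16 → f/22 — 5 stops smaller aperture (darker).
Net change so far: 7 stops darker. Offset with the ISO: 100 → 200 → 400 → 800 → 1600 → 3200 → 6400 → 12800.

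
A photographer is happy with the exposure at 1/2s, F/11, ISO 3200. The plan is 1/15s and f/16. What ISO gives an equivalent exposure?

ISO 51200

Shutter speed: 1/2 → 1/4 → 1/8 → 1/15 — 3 stops shorter (darker).
Aperture: f/11 → f/16 — 1 stop smaller aperture (darker).
Net change so far: 4 stops darker. Offset with the ISO: 3200 → 6400 → 12800 → 25600 → 51200.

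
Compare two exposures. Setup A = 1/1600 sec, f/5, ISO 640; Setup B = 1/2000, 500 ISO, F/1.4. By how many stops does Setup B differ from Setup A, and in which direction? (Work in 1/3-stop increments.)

Aperture: f/5 → f/4.5 → f/4 → f/3.5 → f/3.2 → f/2.8 → f/2.5 → f/2.2 → f/2 → f/1.8 → f/1.6 → f/1.4 — 3 2/3 stops opened up (brighter).
Shutter speed: 1/1600 → 1/2000 — 1/3 stop shorter (darker).
ISO: 640 → 500 — 1/3 stop dropped (darker).
Net: +3 2/3 −1/3 −1/3 = +3 stops.

3 stops brighter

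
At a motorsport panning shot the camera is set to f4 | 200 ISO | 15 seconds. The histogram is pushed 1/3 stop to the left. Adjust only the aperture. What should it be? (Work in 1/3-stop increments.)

Underexposed by 1/3 stop → need 1/3 stop brighter.
Aperture: f/4 → f/3.5.

f/3.5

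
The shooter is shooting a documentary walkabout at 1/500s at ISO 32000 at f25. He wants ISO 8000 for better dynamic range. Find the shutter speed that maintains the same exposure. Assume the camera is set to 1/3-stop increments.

1/125s

ISO: 32000 → 25600 → 20000 → 16000 → 12800 → 10000 → 8000 — 2 stops lower (darker).
Need 2 stops brighter from the shutter speed: 1/500 → 1/400 → 1/320 → 1/250 → 1/200 → 1/160 → 1/125.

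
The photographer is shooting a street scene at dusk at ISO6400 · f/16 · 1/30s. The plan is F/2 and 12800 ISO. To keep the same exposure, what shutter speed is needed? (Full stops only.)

Aperture: f/16 → f/11 → f/8 → f/5.6 → f/4 → f/2.8 → f/2 — 6 stops larger aperture (brighter).
ISO: 6400 → 12800 — 1 stop raised (brighter).
Net change so far: 7 stops brighter. Offset with the shutter speed: 1/30 → 1/60 → 1/125 → 1/250 → 1/500 → 1/1000 → 1/2000 → 1/4000.

1/4000s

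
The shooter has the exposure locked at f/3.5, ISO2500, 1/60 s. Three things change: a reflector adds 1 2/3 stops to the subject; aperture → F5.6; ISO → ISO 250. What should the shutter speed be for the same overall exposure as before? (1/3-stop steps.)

1/8s

Scene light: 1 2/3 stops brighter.
Aperture: f/3.5 → f/4 → f/4.5 → f/5 → f/5.6 — 1 1/3 stops smaller aperture (darker).
ISO: 2500 → 2000 → 1600 → 1250 → 1000 → 800 → 640 → 500 → 400 → 320 → 250 — 3 1/3 stops lower (darker).
Net so far: 3 stops darker. Shutter speed: 1/60 → 1/50 → 1/40 → 1/30 → 1/25 → 1/20 → 1/15 → 1/13 → 1/10 → 1/8.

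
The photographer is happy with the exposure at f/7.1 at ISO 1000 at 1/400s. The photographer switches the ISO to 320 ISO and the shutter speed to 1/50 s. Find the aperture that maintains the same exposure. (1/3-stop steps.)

f/11

ISO: 1000 → 800 → 640 → 500 → 400 → 320 — 1 2/3 stops lower (darker).
Shutter speed: 1/400 → 1/320 → 1/250 → 1/200 → 1/160 → 1/125 → 1/100 → 1/80 → 1/60 → 1/50 — 3 stops slower (brighter).
Net change so far: 1 1/3 stops brighter. Offset with the aperture: f/7.1 → f/8 → f/9 → f/10 → f/11.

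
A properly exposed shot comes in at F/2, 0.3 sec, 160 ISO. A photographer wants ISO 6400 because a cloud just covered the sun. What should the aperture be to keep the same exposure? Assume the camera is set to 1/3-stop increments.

ISO: 160 → 200 → 250 → 320 → 400 → 500 → 640 → 800 → 1000 → 1250 → 1600 → 2000 → 2500 → 3200 → 4000 → 5000 → 6400 — 5 1/3 stops raised (brighter).
Need 5 1/3 stops darker from the aperture: f/2 → f/2.2 → f/2.5 → f/2.8 → f/3.2 → f/3.5 → f/4 → f/4.5 → f/5 → f/5.6 → f/6.3 → f/7.1 → f/8 → f/9 → f/10 → f/11 → f/13.

f/13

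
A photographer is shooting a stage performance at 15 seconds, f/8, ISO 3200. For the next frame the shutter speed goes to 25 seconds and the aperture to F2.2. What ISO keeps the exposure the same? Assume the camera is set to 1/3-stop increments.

Shutter speed: 15 → 20 → 25 — 2/3 stop slower (brighter).
Aperture: f/8 → f/7.1 → f/6.3 → f/5.6 → f/5 → f/4.5 → f/4 → f/3.5 → f/3.2 → f/2.8 → f/2.5 → f/2.2 — 3 2/3 stops larger aperture (brighter).
Net change so far: 4 1/3 stops brighter. Offset with the ISO: 3200 → 2500 → 2000 → 1600 → 1250 → 1000 → 800 → 640 → 500 → 400 → 320 → 250 → 200 → 160.

ISO 160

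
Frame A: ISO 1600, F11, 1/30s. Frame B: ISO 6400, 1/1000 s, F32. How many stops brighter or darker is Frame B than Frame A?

Aperture: f/11 → f/16 → f/22 → f/32 — 3 stops narrower (darker).
Shutter speed: 1/30 → 1/60 → 1/125 → 1/250 → 1/500 → 1/1000 — 5 stops shorter (darker).
ISO: 1600 → 3200 → 6400 — 2 stops higher (brighter).
Net: −3 −5 +2 = −6 stops.

6 stops darker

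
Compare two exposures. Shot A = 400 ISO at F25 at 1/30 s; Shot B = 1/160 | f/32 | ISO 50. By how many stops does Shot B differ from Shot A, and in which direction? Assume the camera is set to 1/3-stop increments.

Aperture: f/25 → f/29 → f/32 — 2/3 stop stopped down (darker).
Shutter speed: 1/30 → 1/40 → 1/50 → 1/60 → 1/80 → 1/100 → 1/125 → 1/160 — 2 1/3 stops shorter (darker).
ISO: 400 → 320 → 250 → 200 → 160 → 125 → 100 → 80 → 64 → 50 — 3 stops dropped (darker).
Net: −2/3 −2 1/3 −3 = −6 stops.

6 stops darker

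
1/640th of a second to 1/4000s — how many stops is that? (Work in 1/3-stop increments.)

2 2/3 stops

1/640 → 1/800 → 1/1000 → 1/1250 → 1/1600 → 1/2000 → 1/2500 → 1/3200 → 1/4000 — count the steps: 8 third-stops = 2 2/3 stops.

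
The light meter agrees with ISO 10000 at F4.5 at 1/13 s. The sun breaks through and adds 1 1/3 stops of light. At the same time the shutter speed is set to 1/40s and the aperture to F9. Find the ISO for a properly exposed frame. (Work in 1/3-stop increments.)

ISO 51200

Scene light: 1 1/3 stops brighter.
Shutter speed: 1/13 → 1/15 → 1/20 → 1/25 → 1/30 → 1/40 — 1 2/3 stops faster (darker).
Aperture: f/4.5 → f/5 → f/5.6 → f/6.3 → f/7.1 → f/8 → f/9 — 2 stops stopped down (darker).
Net so far: 2 1/3 stops darker. ISO: 10000 → 12800 → 16000 → 20000 → 25600 → 32000 → 40000 → 51200.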